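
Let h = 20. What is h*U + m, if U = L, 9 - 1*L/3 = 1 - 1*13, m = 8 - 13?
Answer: 1255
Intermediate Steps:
m = -5
L = 63 (L = 27 - 3*(1 - 1*13) = 27 - 3*(1 - 13) = 27 - 3*(-12) = 27 + 36 = 63)
U = 63
h*U + m = 20*63 - 5 = 1260 - 5 = 1255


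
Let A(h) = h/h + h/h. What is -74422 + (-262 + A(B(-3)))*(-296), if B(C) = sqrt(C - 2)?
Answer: 2538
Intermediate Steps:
B(C) = sqrt(-2 + C)
A(h) = 2 (A(h) = 1 + 1 = 2)
-74422 + (-262 + A(B(-3)))*(-296) = -74422 + (-262 + 2)*(-296) = -74422 - 260*(-296) = -74422 + 76960 = 2538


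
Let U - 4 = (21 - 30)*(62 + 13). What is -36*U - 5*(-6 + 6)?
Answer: 24156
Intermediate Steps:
U = -671 (U = 4 + (21 - 30)*(62 + 13) = 4 - 9*75 = 4 - 675 = -671)
-36*U - 5*(-6 + 6) = -36*(-671) - 5*(-6 + 6) = 24156 - 5*0 = 24156 + 0 = 24156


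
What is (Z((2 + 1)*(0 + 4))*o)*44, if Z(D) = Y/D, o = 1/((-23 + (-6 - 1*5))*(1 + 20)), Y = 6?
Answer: -11/357 ≈ -0.030812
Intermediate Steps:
o = -1/714 (o = 1/((-23 + (-6 - 5))*21) = 1/((-23 - 11)*21) = 1/(-34*21) = 1/(-714) = -1/714 ≈ -0.0014006)
Z(D) = 6/D
(Z((2 + 1)*(0 + 4))*o)*44 = ((6/(((2 + 1)*(0 + 4))))*(-1/714))*44 = ((6/((3*4)))*(-1/714))*44 = ((6/12)*(-1/714))*44 = ((6*(1/12))*(-1/714))*44 = ((½)*(-1/714))*44 = -1/1428*44 = -11/357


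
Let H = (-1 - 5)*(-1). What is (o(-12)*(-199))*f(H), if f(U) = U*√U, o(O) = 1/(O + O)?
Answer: 199*√6/4 ≈ 121.86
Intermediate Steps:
o(O) = 1/(2*O)
H = 6 (H = -6*(-1) = 6)
f(U) = U^(3/2)
(o(-12)*(-199))*f(H) = (((½)/(-12))*(-199))*6^(3/2) = (((½)*(-1/12))*(-199))*(6*√6) = (-1/24*(-199))*(6*√6) = 199*(6*√6)/24 = 199*√6/4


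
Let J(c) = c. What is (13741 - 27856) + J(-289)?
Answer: -14404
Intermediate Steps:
(13741 - 27856) + J(-289) = (13741 - 27856) - 289 = -14115 - 289 = -14404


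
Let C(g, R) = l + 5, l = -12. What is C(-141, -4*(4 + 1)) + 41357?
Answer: 41350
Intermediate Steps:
C(g, R) = -7 (C(g, R) = -12 + 5 = -7)
C(-141, -4*(4 + 1)) + 41357 = -7 + 41357 = 41350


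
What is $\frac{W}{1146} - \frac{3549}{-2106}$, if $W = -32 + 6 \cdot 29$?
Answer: $\frac{18659}{10314} \approx 1.8091$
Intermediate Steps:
$W = 142$ ($W = -32 + 174 = 142$)
$\frac{W}{1146} - \frac{3549}{-2106} = \frac{142}{1146} - \frac{3549}{-2106} = 142 \cdot \frac{1}{1146} - - \frac{91}{54} = \frac{71}{573} + \frac{91}{54} = \frac{18659}{10314}$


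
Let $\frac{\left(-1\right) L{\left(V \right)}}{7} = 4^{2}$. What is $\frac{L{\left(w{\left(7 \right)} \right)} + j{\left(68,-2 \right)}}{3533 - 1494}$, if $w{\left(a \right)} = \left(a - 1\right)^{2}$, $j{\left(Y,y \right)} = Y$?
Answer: $- \frac{44}{2039} \approx -0.021579$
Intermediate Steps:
$w{\left(a \right)} = \left(-1 + a\right)^{2}$
$L{\left(V \right)} = -112$ ($L{\left(V \right)} = - 7 \cdot 4^{2} = \left(-7\right) 16 = -112$)
$\frac{L{\left(w{\left(7 \right)} \right)} + j{\left(68,-2 \right)}}{3533 - 1494} = \frac{-112 + 68}{3533 - 1494} = - \frac{44}{2039}$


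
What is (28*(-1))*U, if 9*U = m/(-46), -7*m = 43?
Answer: -86/207 ≈ -0.41546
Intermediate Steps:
m = -43/7 (m = -⅐*43 = -43/7 ≈ -6.1429)
U = 43/2898 (U = (-43/7/(-46))/9 = (-43/7*(-1/46))/9 = (⅑)*(43/322) = 43/2898 ≈ 0.014838)
(28*(-1))*U = (28*(-1))*(43/2898) = -28*43/2898 = -86/207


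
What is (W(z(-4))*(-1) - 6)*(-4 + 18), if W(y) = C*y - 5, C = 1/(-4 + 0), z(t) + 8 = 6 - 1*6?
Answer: -42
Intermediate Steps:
z(t) = -8 (z(t) = -8 + (6 - 1*6) = -8 + (6 - 6) = -8 + 0 = -8)
C = -¼ (C = 1/(-4) = -¼ ≈ -0.25000)
W(y) = -5 - y/4 (W(y) = -y/4 - 5 = -5 - y/4)
(W(z(-4))*(-1) - 6)*(-4 + 18) = ((-5 - ¼*(-8))*(-1) - 6)*(-4 + 18) = ((-5 + 2)*(-1) - 6)*14 = (-3*(-1) - 6)*14 = (3 - 6)*14 = -3*14 = -42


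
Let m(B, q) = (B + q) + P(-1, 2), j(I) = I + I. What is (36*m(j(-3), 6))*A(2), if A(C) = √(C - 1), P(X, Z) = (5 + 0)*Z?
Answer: 360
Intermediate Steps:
j(I) = 2*I
P(X, Z) = 5*Z
A(C) = √(-1 + C)
m(B, q) = 10 + B + q (m(B, q) = (B + q) + 5*2 = (B + q) + 10 = 10 + B + q)
(36*m(j(-3), 6))*A(2) = (36*(10 + 2*(-3) + 6))*√(-1 + 2) = (36*(10 - 6 + 6))*√1 = (36*10)*1 = 360*1 = 360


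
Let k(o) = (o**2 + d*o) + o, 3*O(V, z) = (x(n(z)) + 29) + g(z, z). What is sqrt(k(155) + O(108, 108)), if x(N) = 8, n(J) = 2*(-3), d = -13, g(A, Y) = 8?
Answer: 2*sqrt(5545) ≈ 148.93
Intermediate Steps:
n(J) = -6
O(V, z) = 15 (O(V, z) = ((8 + 29) + 8)/3 = (37 + 8)/3 = (1/3)*45 = 15)
k(o) = o**2 - 12*o (k(o) = (o**2 - 13*o) + o = o**2 - 12*o)
sqrt(k(155) + O(108, 108)) = sqrt(155*(-12 + 155) + 15) = sqrt(155*143 + 15) = sqrt(22165 + 15) = sqrt(22180) = 2*sqrt(5545)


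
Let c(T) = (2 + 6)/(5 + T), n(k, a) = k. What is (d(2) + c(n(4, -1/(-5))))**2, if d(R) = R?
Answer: 676/81 ≈ 8.3457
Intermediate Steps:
c(T) = 8/(5 + T)
(d(2) + c(n(4, -1/(-5))))**2 = (2 + 8/(5 + 4))**2 = (2 + 8/9)**2 = (26/9)**2 = 676/81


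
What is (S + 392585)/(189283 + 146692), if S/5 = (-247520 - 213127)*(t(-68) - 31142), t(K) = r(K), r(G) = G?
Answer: 14376871387/67195 ≈ 2.1396e+5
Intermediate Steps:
t(K) = K
S = 71883964350 (S = 5*((-247520 - 213127)*(-68 - 31142)) = 5*(-460647*(-31210)) = 5*14376792870 = 71883964350)
(S + 392585)/(189283 + 146692) = (71883964350 + 392585)/(189283 + 146692) = 71884356935/335975 = 71884356935*(1/335975) = 14376871387/67195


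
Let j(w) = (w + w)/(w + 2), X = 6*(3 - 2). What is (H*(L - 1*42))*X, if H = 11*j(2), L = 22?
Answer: -1320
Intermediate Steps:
X = 6 (X = 6*1 = 6)
j(w) = 2*w/(2 + w) (j(w) = (2*w)/(2 + w) = 2*w/(2 + w))
H = 11 (H = 11*(2*2/(2 + 2)) = 11*(2*2/4) = 11*(2*2*(¼)) = 11*1 = 11)
(H*(L - 1*42))*X = (11*(22 - 1*42))*6 = (11*(22 - 42))*6 = (11*(-20))*6 = -220*6 = -1320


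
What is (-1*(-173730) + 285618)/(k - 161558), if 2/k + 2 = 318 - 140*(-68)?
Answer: -2259073464/794542243 ≈ -2.8432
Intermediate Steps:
k = 1/4918 (k = 2/(-2 + (318 - 140*(-68))) = 2/(-2 + (318 + 9520)) = 2/(-2 + 9838) = 2/9836 = 2*(1/9836) = 1/4918 ≈ 0.00020333)
(-1*(-173730) + 285618)/(k - 161558) = (-1*(-173730) + 285618)/(1/4918 - 161558) = (173730 + 285618)/(-794542243/4918) = 459348*(-4918/794542243) = -2259073464/794542243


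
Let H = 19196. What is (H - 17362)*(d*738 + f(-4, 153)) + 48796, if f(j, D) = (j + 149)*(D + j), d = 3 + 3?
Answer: 47793318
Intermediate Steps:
d = 6
f(j, D) = (149 + j)*(D + j)
(H - 17362)*(d*738 + f(-4, 153)) + 48796 = (19196 - 17362)*(6*738 + ((-4)² + 149*153 + 149*(-4) + 153*(-4))) + 48796 = 1834*(4428 + (16 + 22797 - 596 - 612)) + 48796 = 1834*(4428 + 21605) + 48796 = 1834*26033 + 48796 = 47744522 + 48796 = 47793318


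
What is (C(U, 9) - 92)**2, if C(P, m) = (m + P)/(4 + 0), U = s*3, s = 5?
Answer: 7396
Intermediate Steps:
U = 15 (U = 5*3 = 15)
C(P, m) = P/4 + m/4 (C(P, m) = (P + m)/4 = (P + m)*(1/4) = P/4 + m/4)
(C(U, 9) - 92)**2 = (((1/4)*15 + (1/4)*9) - 92)**2 = ((15/4 + 9/4) - 92)**2 = (6 - 92)**2 = (-86)**2 = 7396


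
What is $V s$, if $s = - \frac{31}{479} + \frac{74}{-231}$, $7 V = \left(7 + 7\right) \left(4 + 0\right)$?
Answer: $- \frac{340856}{110649} \approx -3.0805$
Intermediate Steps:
$V = 8$ ($V = \frac{\left(7 + 7\right) \left(4 + 0\right)}{7} = \frac{14 \cdot 4}{7} = \frac{1}{7} \cdot 56 = 8$)
$s = - \frac{42607}{110649}$ ($s = \left(-31\right) \frac{1}{479} + 74 \left(- \frac{1}{231}\right) = - \frac{31}{479} - \frac{74}{231} = - \frac{42607}{110649} \approx -0.38506$)
$V s = 8 \left(- \frac{42607}{110649}\right) = - \frac{340856}{110649}$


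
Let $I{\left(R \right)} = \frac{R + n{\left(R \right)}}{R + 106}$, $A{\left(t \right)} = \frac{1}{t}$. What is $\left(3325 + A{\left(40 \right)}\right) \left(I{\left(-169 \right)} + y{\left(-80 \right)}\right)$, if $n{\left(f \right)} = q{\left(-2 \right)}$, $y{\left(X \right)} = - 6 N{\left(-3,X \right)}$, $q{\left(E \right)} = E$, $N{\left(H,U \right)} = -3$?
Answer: $\frac{3857029}{56} \approx 68876.0$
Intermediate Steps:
$y{\left(X \right)} = 18$ ($y{\left(X \right)} = \left(-6\right) \left(-3\right) = 18$)
$n{\left(f \right)} = -2$
$I{\left(R \right)} = \frac{-2 + R}{106 + R}$ ($I{\left(R \right)} = \frac{R - 2}{R + 106} = \frac{-2 + R}{106 + R}$)
$\left(3325 + A{\left(40 \right)}\right) \left(I{\left(-169 \right)} + y{\left(-80 \right)}\right) = \left(3325 + \frac{1}{40}\right) \left(\frac{-2 - 169}{106 - 169} + 18\right) = \left(3325 + \frac{1}{40}\right) \left(\frac{1}{-63} \left(-171\right) + 18\right) = \frac{133001 \left(\left(- \frac{1}{63}\right) \left(-171\right) + 18\right)}{40} = \frac{133001 \left(\frac{19}{7} + 18\right)}{40} = \frac{133001}{40} \cdot \frac{145}{7} = \frac{3857029}{56}$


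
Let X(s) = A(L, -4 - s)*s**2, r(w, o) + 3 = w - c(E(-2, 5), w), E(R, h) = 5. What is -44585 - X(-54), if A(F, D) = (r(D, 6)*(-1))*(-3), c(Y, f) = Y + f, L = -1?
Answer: 25399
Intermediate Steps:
r(w, o) = -8 (r(w, o) = -3 + (w - (5 + w)) = -3 + (w + (-5 - w)) = -3 - 5 = -8)
A(F, D) = -24 (A(F, D) = -8*(-1)*(-3) = 8*(-3) = -24)
X(s) = -24*s**2
-44585 - X(-54) = -44585 - (-24)*(-54)**2 = -44585 - (-24)*2916 = -44585 - 1*(-69984) = -44585 + 69984 = 25399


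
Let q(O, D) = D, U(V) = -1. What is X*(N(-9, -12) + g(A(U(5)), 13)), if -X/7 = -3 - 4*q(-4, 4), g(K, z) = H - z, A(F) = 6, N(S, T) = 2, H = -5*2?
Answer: -2793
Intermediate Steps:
H = -10
g(K, z) = -10 - z
X = 133 (X = -7*(-3 - 4*4) = -7*(-3 - 16) = -7*(-19) = 133)
X*(N(-9, -12) + g(A(U(5)), 13)) = 133*(2 + (-10 - 1*13)) = 133*(2 + (-10 - 13)) = 133*(2 - 23) = 133*(-21) = -2793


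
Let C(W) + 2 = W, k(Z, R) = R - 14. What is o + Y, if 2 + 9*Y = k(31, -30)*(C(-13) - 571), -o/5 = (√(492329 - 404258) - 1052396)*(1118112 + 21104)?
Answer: 17983595431634/3 - 5696080*√88071 ≈ 5.9928e+12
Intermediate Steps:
k(Z, R) = -14 + R
C(W) = -2 + W
o = 5994531807680 - 5696080*√88071 (o = -5*(√(492329 - 404258) - 1052396)*(1118112 + 21104) = -5*(√88071 - 1052396)*1139216 = -5*(-1052396 + √88071)*1139216 = -5*(-1198906361536 + 1139216*√88071) = 5994531807680 - 5696080*√88071 ≈ 5.9928e+12)
Y = 8594/3 (Y = -2/9 + ((-14 - 30)*((-2 - 13) - 571))/9 = -2/9 + (-44*(-15 - 571))/9 = -2/9 + (-44*(-586))/9 = -2/9 + (⅑)*25784 = -2/9 + 25784/9 = 8594/3 ≈ 2864.7)
o + Y = (5994531807680 - 5696080*√88071) + 8594/3 = 17983595431634/3 - 5696080*√88071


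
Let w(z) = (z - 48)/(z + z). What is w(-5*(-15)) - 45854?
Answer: -2292691/50 ≈ -45854.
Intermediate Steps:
w(z) = (-48 + z)/(2*z) (w(z) = (-48 + z)/((2*z)) = (-48 + z)*(1/(2*z)) = (-48 + z)/(2*z))
w(-5*(-15)) - 45854 = (-48 - 5*(-15))/(2*((-5*(-15)))) - 45854 = (½)*(-48 + 75)/75 - 45854 = (½)*(1/75)*27 - 45854 = 9/50 - 45854 = -2292691/50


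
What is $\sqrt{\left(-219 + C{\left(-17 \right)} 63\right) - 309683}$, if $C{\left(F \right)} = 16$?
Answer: $i \sqrt{308894} \approx 555.78 i$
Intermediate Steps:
$\sqrt{\left(-219 + C{\left(-17 \right)} 63\right) - 309683} = \sqrt{\left(-219 + 16 \cdot 63\right) - 309683} = \sqrt{\left(-219 + 1008\right) - 309683} = \sqrt{789 - 309683} = \sqrt{-308894} = i \sqrt{308894}$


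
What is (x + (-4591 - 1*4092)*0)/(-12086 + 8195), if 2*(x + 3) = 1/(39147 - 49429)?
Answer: 61693/80014524 ≈ 0.00077102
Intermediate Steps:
x = -61693/20564 (x = -3 + 1/(2*(39147 - 49429)) = -3 + (½)/(-10282) = -3 + (½)*(-1/10282) = -3 - 1/20564 = -61693/20564 ≈ -3.0000)
(x + (-4591 - 1*4092)*0)/(-12086 + 8195) = (-61693/20564 + (-4591 - 1*4092)*0)/(-12086 + 8195) = (-61693/20564 + (-4591 - 4092)*0)/(-3891) = (-61693/20564 - 8683*0)*(-1/3891) = (-61693/20564 + 0)*(-1/3891) = -61693/20564*(-1/3891) = 61693/80014524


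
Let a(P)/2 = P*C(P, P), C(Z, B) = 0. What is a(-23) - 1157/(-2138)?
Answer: 1157/2138 ≈ 0.54116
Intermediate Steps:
a(P) = 0 (a(P) = 2*(P*0) = 2*0 = 0)
a(-23) - 1157/(-2138) = 0 - 1157/(-2138) = 0 - 1157*(-1/2138) = 0 + 1157/2138 = 1157/2138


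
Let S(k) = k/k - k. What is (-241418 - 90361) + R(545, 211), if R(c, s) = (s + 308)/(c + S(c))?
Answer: -331260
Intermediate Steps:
S(k) = 1 - k
R(c, s) = 308 + s (R(c, s) = (s + 308)/(c + (1 - c)) = (308 + s)/1 = (308 + s)*1 = 308 + s)
(-241418 - 90361) + R(545, 211) = (-241418 - 90361) + (308 + 211) = -331779 + 519 = -331260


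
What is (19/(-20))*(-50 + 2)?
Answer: 228/5 ≈ 45.600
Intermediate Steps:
(19/(-20))*(-50 + 2) = (19*(-1/20))*(-48) = -19/20*(-48) = 228/5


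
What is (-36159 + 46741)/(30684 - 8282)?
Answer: 5291/11201 ≈ 0.47237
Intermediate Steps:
(-36159 + 46741)/(30684 - 8282) = 10582/22402 = 10582*(1/22402) = 5291/11201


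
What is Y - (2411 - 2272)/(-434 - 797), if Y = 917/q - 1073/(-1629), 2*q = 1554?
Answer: 144814601/74196063 ≈ 1.9518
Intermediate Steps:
q = 777 (q = (1/2)*1554 = 777)
Y = 110834/60273 (Y = 917/777 - 1073/(-1629) = 917*(1/777) - 1073*(-1/1629) = 131/111 + 1073/1629 = 110834/60273 ≈ 1.8389)
Y - (2411 - 2272)/(-434 - 797) = 110834/60273 - (2411 - 2272)/(-434 - 797) = 110834/60273 - 139/(-1231) = 110834/60273 - 139*(-1)/1231 = 110834/60273 - 1*(-139/1231) = 110834/60273 + 139/1231 = 144814601/74196063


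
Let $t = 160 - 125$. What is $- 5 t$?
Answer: $-175$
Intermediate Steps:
$t = 35$
$- 5 t = \left(-5\right) 35 = -175$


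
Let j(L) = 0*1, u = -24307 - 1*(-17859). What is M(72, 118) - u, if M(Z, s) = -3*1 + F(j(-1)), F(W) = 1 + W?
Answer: 6446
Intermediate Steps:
u = -6448 (u = -24307 + 17859 = -6448)
j(L) = 0
M(Z, s) = -2 (M(Z, s) = -3*1 + (1 + 0) = -3 + 1 = -2)
M(72, 118) - u = -2 - 1*(-6448) = -2 + 6448 = 6446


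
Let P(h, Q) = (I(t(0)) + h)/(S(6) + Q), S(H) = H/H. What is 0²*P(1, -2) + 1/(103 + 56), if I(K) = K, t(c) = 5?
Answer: 1/159 ≈ 0.0062893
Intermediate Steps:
S(H) = 1
P(h, Q) = (5 + h)/(1 + Q)
0²*P(1, -2) + 1/(103 + 56) = 0²*((5 + 1)/(1 - 2)) + 1/(103 + 56) = 0*(6/(-1)) + 1/159 = 0*(-1*6) + 1/159 = 0*(-6) + 1/159 = 0 + 1/159 = 1/159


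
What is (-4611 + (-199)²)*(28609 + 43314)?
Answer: 2516585770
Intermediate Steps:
(-4611 + (-199)²)*(28609 + 43314) = (-4611 + 39601)*71923 = 34990*71923 = 2516585770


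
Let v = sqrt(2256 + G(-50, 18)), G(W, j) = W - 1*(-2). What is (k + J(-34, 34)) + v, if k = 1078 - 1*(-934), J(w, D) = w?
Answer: 1978 + 4*sqrt(138) ≈ 2025.0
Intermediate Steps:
G(W, j) = 2 + W (G(W, j) = W + 2 = 2 + W)
k = 2012 (k = 1078 + 934 = 2012)
v = 4*sqrt(138) (v = sqrt(2256 + (2 - 50)) = sqrt(2256 - 48) = sqrt(2208) = 4*sqrt(138) ≈ 46.989)
(k + J(-34, 34)) + v = (2012 - 34) + 4*sqrt(138) = 1978 + 4*sqrt(138)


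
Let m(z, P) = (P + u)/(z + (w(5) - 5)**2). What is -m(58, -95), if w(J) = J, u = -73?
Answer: 84/29 ≈ 2.8966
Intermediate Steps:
m(z, P) = (-73 + P)/z (m(z, P) = (P - 73)/(z + (5 - 5)**2) = (-73 + P)/(z + 0**2) = (-73 + P)/(z + 0) = (-73 + P)/z)
-m(58, -95) = -(-73 - 95)/58 = -(-168)/58 = -1*(-84/29) = 84/29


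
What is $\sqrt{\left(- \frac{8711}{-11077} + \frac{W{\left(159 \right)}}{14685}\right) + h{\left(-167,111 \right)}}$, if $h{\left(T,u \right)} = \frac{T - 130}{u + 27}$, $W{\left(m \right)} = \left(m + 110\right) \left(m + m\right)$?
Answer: $\frac{\sqrt{229272696497542170}}{226746190} \approx 2.1117$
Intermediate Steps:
$W{\left(m \right)} = 2 m \left(110 + m\right)$ ($W{\left(m \right)} = \left(110 + m\right) 2 m = 2 m \left(110 + m\right)$)
$h{\left(T,u \right)} = \frac{-130 + T}{27 + u}$
$\sqrt{\left(- \frac{8711}{-11077} + \frac{W{\left(159 \right)}}{14685}\right) + h{\left(-167,111 \right)}} = \sqrt{\left(- \frac{8711}{-11077} + \frac{2 \cdot 159 \left(110 + 159\right)}{14685}\right) + \frac{-130 - 167}{27 + 111}} = \sqrt{\left(\left(-8711\right) \left(- \frac{1}{11077}\right) + 2 \cdot 159 \cdot 269 \cdot \frac{1}{14685}\right) + \frac{1}{138} \left(-297\right)} = \sqrt{\left(\frac{8711}{11077} + 85542 \cdot \frac{1}{14685}\right) + \frac{1}{138} \left(-297\right)} = \sqrt{\left(\frac{8711}{11077} + \frac{28514}{4895}\right) - \frac{99}{46}} = \sqrt{\frac{32589993}{4929265} - \frac{99}{46}} = \sqrt{\frac{1011142443}{226746190}} = \frac{\sqrt{229272696497542170}}{226746190}$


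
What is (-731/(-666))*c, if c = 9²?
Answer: 6579/74 ≈ 88.905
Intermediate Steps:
c = 81
(-731/(-666))*c = -731/(-666)*81 = -731*(-1/666)*81 = (731/666)*81 = 6579/74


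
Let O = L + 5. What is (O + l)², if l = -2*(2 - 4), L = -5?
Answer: 16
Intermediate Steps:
O = 0 (O = -5 + 5 = 0)
l = 4 (l = -2*(-2) = 4)
(O + l)² = (0 + 4)² = 4² = 16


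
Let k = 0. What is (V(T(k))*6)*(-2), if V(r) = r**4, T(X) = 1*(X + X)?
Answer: 0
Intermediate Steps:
T(X) = 2*X (T(X) = 1*(2*X) = 2*X)
(V(T(k))*6)*(-2) = ((2*0)**4*6)*(-2) = (0**4*6)*(-2) = (0*6)*(-2) = 0*(-2) = 0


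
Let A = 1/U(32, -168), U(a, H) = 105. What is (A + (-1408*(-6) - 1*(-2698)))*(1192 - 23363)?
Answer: -25947408601/105 ≈ -2.4712e+8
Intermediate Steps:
A = 1/105 ≈ 0.0095238
(A + (-1408*(-6) - 1*(-2698)))*(1192 - 23363) = (1/105 + (-1408*(-6) - 1*(-2698)))*(1192 - 23363) = (1/105 + (8448 + 2698))*(-22171) = (1/105 + 11146)*(-22171) = (1170331/105)*(-22171) = -25947408601/105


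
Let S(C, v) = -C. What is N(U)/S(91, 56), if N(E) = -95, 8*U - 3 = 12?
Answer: 95/91 ≈ 1.0440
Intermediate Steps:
U = 15/8 (U = 3/8 + (1/8)*12 = 3/8 + 3/2 = 15/8 ≈ 1.8750)
N(U)/S(91, 56) = -95/((-1*91)) = -95/(-91) = -95*(-1/91) = 95/91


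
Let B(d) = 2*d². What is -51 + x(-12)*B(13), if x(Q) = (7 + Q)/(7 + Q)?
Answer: 287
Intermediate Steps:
x(Q) = 1
-51 + x(-12)*B(13) = -51 + 1*(2*13²) = -51 + 1*(2*169) = -51 + 1*338 = -51 + 338 = 287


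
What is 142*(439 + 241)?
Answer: 96560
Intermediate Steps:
142*(439 + 241) = 142*680 = 96560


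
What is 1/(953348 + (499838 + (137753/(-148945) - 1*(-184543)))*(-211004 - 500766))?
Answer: -29789/14510825208743796 ≈ -2.0529e-12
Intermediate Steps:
1/(953348 + (499838 + (137753/(-148945) - 1*(-184543)))*(-211004 - 500766)) = 1/(953348 + (499838 + (137753*(-1/148945) + 184543))*(-711770)) = 1/(953348 + (499838 + (-137753/148945 + 184543))*(-711770)) = 1/(953348 + (499838 + 27486619382/148945)*(-711770)) = 1/(953348 + (101934990292/148945)*(-711770)) = 1/(953348 - 14510853608027368/29789) = 1/(-14510825208743796/29789) = -29789/14510825208743796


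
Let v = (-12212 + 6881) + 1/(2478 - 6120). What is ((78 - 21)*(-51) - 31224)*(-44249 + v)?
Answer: 2054348997097/1214 ≈ 1.6922e+9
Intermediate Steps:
v = -19415503/3642 (v = -5331 + 1/(-3642) = -5331 - 1/3642 = -19415503/3642 ≈ -5331.0)
((78 - 21)*(-51) - 31224)*(-44249 + v) = ((78 - 21)*(-51) - 31224)*(-44249 - 19415503/3642) = (57*(-51) - 31224)*(-180570361/3642) = (-2907 - 31224)*(-180570361/3642) = -34131*(-180570361/3642) = 2054348997097/1214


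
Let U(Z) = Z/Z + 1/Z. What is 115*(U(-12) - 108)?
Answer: -147775/12 ≈ -12315.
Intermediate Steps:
U(Z) = 1 + 1/Z
115*(U(-12) - 108) = 115*((1 - 12)/(-12) - 108) = 115*(-1/12*(-11) - 108) = 115*(11/12 - 108) = 115*(-1285/12) = -147775/12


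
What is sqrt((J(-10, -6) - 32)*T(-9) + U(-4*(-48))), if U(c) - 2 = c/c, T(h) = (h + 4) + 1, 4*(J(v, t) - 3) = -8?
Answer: sqrt(127) ≈ 11.269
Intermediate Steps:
J(v, t) = 1 (J(v, t) = 3 + (1/4)*(-8) = 3 - 2 = 1)
T(h) = 5 + h (T(h) = (4 + h) + 1 = 5 + h)
U(c) = 3 (U(c) = 2 + c/c = 2 + 1 = 3)
sqrt((J(-10, -6) - 32)*T(-9) + U(-4*(-48))) = sqrt((1 - 32)*(5 - 9) + 3) = sqrt(-31*(-4) + 3) = sqrt(124 + 3) = sqrt(127)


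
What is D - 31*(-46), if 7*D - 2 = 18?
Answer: 10002/7 ≈ 1428.9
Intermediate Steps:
D = 20/7 (D = 2/7 + (⅐)*18 = 2/7 + 18/7 = 20/7 ≈ 2.8571)
D - 31*(-46) = 20/7 - 31*(-46) = 20/7 + 1426 = 10002/7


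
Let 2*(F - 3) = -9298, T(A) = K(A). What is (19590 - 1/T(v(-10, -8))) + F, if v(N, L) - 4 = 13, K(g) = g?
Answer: 254047/17 ≈ 14944.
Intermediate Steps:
v(N, L) = 17 (v(N, L) = 4 + 13 = 17)
T(A) = A
F = -4646 (F = 3 + (1/2)*(-9298) = 3 - 4649 = -4646)
(19590 - 1/T(v(-10, -8))) + F = (19590 - 1/17) - 4646 = 333029/17 - 4646 = 254047/17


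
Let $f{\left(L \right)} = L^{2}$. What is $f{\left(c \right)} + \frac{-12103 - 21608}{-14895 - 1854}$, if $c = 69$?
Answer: $\frac{26591900}{5583} \approx 4763.0$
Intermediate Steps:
$f{\left(c \right)} + \frac{-12103 - 21608}{-14895 - 1854} = 69^{2} + \frac{-12103 - 21608}{-14895 - 1854} = 4761 - \frac{33711}{-16749} = 4761 - - \frac{11237}{5583} = 4761 + \frac{11237}{5583} = \frac{26591900}{5583}$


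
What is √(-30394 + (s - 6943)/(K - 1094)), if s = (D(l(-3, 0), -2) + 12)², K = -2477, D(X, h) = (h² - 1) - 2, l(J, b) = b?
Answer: 10*I*√3875613442/3571 ≈ 174.33*I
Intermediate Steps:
D(X, h) = -3 + h² (D(X, h) = (-1 + h²) - 2 = -3 + h²)
s = 169 (s = ((-3 + (-2)²) + 12)² = ((-3 + 4) + 12)² = (1 + 12)² = 13² = 169)
√(-30394 + (s - 6943)/(K - 1094)) = √(-30394 + (169 - 6943)/(-2477 - 1094)) = √(-30394 - 6774/(-3571)) = √(-30394 - 6774*(-1/3571)) = √(-30394 + 6774/3571) = √(-108530200/3571) = 10*I*√3875613442/3571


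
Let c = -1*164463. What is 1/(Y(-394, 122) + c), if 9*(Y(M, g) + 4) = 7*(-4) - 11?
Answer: -3/493414 ≈ -6.0801e-6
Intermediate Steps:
Y(M, g) = -25/3 (Y(M, g) = -4 + (7*(-4) - 11)/9 = -4 + (-28 - 11)/9 = -4 + (1/9)*(-39) = -4 - 13/3 = -25/3)
c = -164463
1/(Y(-394, 122) + c) = 1/(-25/3 - 164463) = 1/(-493414/3) = -3/493414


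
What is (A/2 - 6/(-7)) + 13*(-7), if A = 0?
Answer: -631/7 ≈ -90.143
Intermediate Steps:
(A/2 - 6/(-7)) + 13*(-7) = (0/2 - 6/(-7)) + 13*(-7) = (0*(½) - 6*(-⅐)) - 91 = (0 + 6/7) - 91 = 6/7 - 91 = -631/7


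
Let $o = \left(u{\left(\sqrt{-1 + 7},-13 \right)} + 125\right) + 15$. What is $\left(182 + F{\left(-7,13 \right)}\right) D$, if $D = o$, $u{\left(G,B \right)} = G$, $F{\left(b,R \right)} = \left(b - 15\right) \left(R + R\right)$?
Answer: $-54600 - 390 \sqrt{6} \approx -55555.0$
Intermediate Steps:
$F{\left(b,R \right)} = 2 R \left(-15 + b\right)$ ($F{\left(b,R \right)} = \left(-15 + b\right) 2 R = 2 R \left(-15 + b\right)$)
$o = 140 + \sqrt{6}$ ($o = \left(\sqrt{-1 + 7} + 125\right) + 15 = \left(\sqrt{6} + 125\right) + 15 = \left(125 + \sqrt{6}\right) + 15 = 140 + \sqrt{6} \approx 142.45$)
$D = 140 + \sqrt{6} \approx 142.45$
$\left(182 + F{\left(-7,13 \right)}\right) D = \left(182 + 2 \cdot 13 \left(-15 - 7\right)\right) \left(140 + \sqrt{6}\right) = \left(182 + 2 \cdot 13 \left(-22\right)\right) \left(140 + \sqrt{6}\right) = \left(182 - 572\right) \left(140 + \sqrt{6}\right) = - 390 \left(140 + \sqrt{6}\right) = -54600 - 390 \sqrt{6}$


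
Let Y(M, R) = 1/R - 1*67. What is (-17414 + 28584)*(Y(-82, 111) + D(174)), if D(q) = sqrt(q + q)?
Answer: -83060120/111 + 22340*sqrt(87) ≈ -5.3992e+5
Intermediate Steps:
Y(M, R) = -67 + 1/R (Y(M, R) = 1/R - 67 = -67 + 1/R)
D(q) = sqrt(2)*sqrt(q) (D(q) = sqrt(2*q) = sqrt(2)*sqrt(q))
(-17414 + 28584)*(Y(-82, 111) + D(174)) = (-17414 + 28584)*((-67 + 1/111) + sqrt(2)*sqrt(174)) = 11170*((-67 + 1/111) + 2*sqrt(87)) = 11170*(-7436/111 + 2*sqrt(87)) = -83060120/111 + 22340*sqrt(87)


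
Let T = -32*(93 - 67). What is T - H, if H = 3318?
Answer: -4150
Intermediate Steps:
T = -832 (T = -32*26 = -832)
T - H = -832 - 1*3318 = -832 - 3318 = -4150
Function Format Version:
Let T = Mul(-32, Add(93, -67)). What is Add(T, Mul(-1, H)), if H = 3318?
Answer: -4150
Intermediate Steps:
T = -832 (T = Mul(-32, 26) = -832)
Add(T, Mul(-1, H)) = Add(-832, Mul(-1, 3318)) = Add(-832, -3318) = -4150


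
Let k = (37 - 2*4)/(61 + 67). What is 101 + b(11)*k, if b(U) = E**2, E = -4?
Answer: 837/8 ≈ 104.63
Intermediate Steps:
b(U) = 16 (b(U) = (-4)**2 = 16)
k = 29/128 (k = (37 - 8)/128 = 29*(1/128) = 29/128 ≈ 0.22656)
101 + b(11)*k = 101 + 16*(29/128) = 101 + 29/8 = 837/8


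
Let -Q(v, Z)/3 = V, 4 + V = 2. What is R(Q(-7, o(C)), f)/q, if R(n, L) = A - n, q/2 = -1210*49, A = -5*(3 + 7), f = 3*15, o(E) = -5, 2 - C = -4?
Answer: 2/4235 ≈ 0.00047226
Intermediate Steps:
C = 6 (C = 2 - 1*(-4) = 2 + 4 = 6)
V = -2 (V = -4 + 2 = -2)
Q(v, Z) = 6 (Q(v, Z) = -3*(-2) = 6)
f = 45
A = -50 (A = -5*10 = -50)
q = -118580 (q = 2*(-1210*49) = 2*(-59290) = -118580)
R(n, L) = -50 - n
R(Q(-7, o(C)), f)/q = (-50 - 1*6)/(-118580) = (-50 - 6)*(-1/118580) = -56*(-1/118580) = 2/4235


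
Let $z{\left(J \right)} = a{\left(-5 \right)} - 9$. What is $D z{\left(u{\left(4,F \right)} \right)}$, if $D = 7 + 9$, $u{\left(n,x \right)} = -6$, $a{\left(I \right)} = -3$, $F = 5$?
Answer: $-192$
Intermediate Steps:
$D = 16$
$z{\left(J \right)} = -12$ ($z{\left(J \right)} = -3 - 9 = -12$)
$D z{\left(u{\left(4,F \right)} \right)} = 16 \left(-12\right) = -192$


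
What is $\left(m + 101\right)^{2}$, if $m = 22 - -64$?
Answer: $34969$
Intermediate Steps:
$m = 86$ ($m = 22 + 64 = 86$)
$\left(m + 101\right)^{2} = \left(86 + 101\right)^{2} = 187^{2} = 34969$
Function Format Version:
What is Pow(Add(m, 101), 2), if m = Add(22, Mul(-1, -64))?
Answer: 34969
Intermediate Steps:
m = 86 (m = Add(22, 64) = 86)
Pow(Add(m, 101), 2) = Pow(Add(86, 101), 2) = Pow(187, 2) = 34969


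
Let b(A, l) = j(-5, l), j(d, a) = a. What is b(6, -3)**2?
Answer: 9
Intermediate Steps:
b(A, l) = l
b(6, -3)**2 = (-3)**2 = 9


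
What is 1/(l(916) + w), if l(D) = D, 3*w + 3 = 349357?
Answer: 3/352102 ≈ 8.5203e-6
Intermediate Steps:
w = 349354/3 (w = -1 + (⅓)*349357 = -1 + 349357/3 = 349354/3 ≈ 1.1645e+5)
1/(l(916) + w) = 1/(916 + 349354/3) = 1/(352102/3) = 3/352102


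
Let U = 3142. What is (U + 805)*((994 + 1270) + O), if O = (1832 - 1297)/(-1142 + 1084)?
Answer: 516176819/58 ≈ 8.8996e+6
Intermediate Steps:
O = -535/58 (O = 535/(-58) = 535*(-1/58) = -535/58 ≈ -9.2241)
(U + 805)*((994 + 1270) + O) = (3142 + 805)*((994 + 1270) - 535/58) = 3947*(2264 - 535/58) = 3947*(130777/58) = 516176819/58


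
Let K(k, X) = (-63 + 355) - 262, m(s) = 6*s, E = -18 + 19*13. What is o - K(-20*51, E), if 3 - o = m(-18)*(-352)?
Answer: -38043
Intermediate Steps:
E = 229 (E = -18 + 247 = 229)
K(k, X) = 30 (K(k, X) = 292 - 262 = 30)
o = -38013 (o = 3 - 6*(-18)*(-352) = 3 - (-108)*(-352) = 3 - 1*38016 = 3 - 38016 = -38013)
o - K(-20*51, E) = -38013 - 1*30 = -38013 - 30 = -38043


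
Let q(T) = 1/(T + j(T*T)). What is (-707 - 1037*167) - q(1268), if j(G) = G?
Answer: -279798571513/1609092 ≈ -1.7389e+5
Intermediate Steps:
q(T) = 1/(T + T²) (q(T) = 1/(T + T*T) = 1/(T + T²))
(-707 - 1037*167) - q(1268) = (-707 - 1037*167) - 1/(1268*(1 + 1268)) = (-707 - 173179) - 1/(1268*1269) = -173886 - 1/(1268*1269) = -173886 - 1*1/1609092 = -173886 - 1/1609092 = -279798571513/1609092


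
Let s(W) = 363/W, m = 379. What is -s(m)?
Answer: -363/379 ≈ -0.95778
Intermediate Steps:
-s(m) = -363/379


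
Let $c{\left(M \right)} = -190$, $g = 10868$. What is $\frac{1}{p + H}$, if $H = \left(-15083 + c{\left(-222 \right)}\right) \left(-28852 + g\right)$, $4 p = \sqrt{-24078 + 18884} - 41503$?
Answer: $\frac{4394548100}{1207003312700855819} - \frac{28 i \sqrt{106}}{1207003312700855819} \approx 3.6409 \cdot 10^{-9} - 2.3884 \cdot 10^{-16} i$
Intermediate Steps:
$p = - \frac{41503}{4} + \frac{7 i \sqrt{106}}{4}$ ($p = \frac{\sqrt{-24078 + 18884} - 41503}{4} = \frac{\sqrt{-5194} - 41503}{4} = \frac{7 i \sqrt{106} - 41503}{4} = \frac{-41503 + 7 i \sqrt{106}}{4} = - \frac{41503}{4} + \frac{7 i \sqrt{106}}{4} \approx -10376.0 + 18.017 i$)
$H = 274669632$ ($H = \left(-15083 - 190\right) \left(-28852 + 10868\right) = \left(-15273\right) \left(-17984\right) = 274669632$)
$\frac{1}{p + H} = \frac{1}{\left(- \frac{41503}{4} + \frac{7 i \sqrt{106}}{4}\right) + 274669632} = \frac{1}{\frac{1098637025}{4} + \frac{7 i \sqrt{106}}{4}}$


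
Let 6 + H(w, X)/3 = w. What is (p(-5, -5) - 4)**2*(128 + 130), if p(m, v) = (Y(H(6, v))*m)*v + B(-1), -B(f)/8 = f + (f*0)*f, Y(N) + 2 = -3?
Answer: 3777378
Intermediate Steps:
H(w, X) = -18 + 3*w
Y(N) = -5 (Y(N) = -2 - 3 = -5)
B(f) = -8*f (B(f) = -8*(f + (f*0)*f) = -8*(f + 0*f) = -8*(f + 0) = -8*f)
p(m, v) = 8 - 5*m*v (p(m, v) = (-5*m)*v - 8*(-1) = -5*m*v + 8 = 8 - 5*m*v)
(p(-5, -5) - 4)**2*(128 + 130) = ((8 - 5*(-5)*(-5)) - 4)**2*(128 + 130) = ((8 - 125) - 4)**2*258 = (-117 - 4)**2*258 = (-121)**2*258 = 14641*258 = 3777378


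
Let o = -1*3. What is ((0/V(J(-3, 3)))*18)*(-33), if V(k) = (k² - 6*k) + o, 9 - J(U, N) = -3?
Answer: 0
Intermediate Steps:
o = -3
J(U, N) = 12 (J(U, N) = 9 - 1*(-3) = 9 + 3 = 12)
V(k) = -3 + k² - 6*k (V(k) = (k² - 6*k) - 3 = -3 + k² - 6*k)
((0/V(J(-3, 3)))*18)*(-33) = ((0/(-3 + 12² - 6*12))*18)*(-33) = ((0/(-3 + 144 - 72))*18)*(-33) = ((0/69)*18)*(-33) = ((0*(1/69))*18)*(-33) = (0*18)*(-33) = 0*(-33) = 0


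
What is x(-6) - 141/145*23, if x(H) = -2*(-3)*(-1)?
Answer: -4113/145 ≈ -28.366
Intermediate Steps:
x(H) = -6 (x(H) = 6*(-1) = -6)
x(-6) - 141/145*23 = -6 - 141/145*23 = -6 - 3243/145 = -4113/145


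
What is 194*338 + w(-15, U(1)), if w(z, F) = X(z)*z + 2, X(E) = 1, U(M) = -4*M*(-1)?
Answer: 65559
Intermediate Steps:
U(M) = 4*M
w(z, F) = 2 + z (w(z, F) = 1*z + 2 = z + 2 = 2 + z)
194*338 + w(-15, U(1)) = 194*338 + (2 - 15) = 65572 - 13 = 65559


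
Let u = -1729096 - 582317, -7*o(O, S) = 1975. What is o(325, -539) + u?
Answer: -16181866/7 ≈ -2.3117e+6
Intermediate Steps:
o(O, S) = -1975/7 (o(O, S) = -⅐*1975 = -1975/7)
u = -2311413
o(325, -539) + u = -1975/7 - 2311413 = -16181866/7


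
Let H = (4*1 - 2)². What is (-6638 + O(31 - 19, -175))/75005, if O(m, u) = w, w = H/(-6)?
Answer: -19916/225015 ≈ -0.088510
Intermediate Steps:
H = 4 (H = (4 - 2)² = 2² = 4)
w = -⅔ (w = 4/(-6) = 4*(-⅙) = -⅔ ≈ -0.66667)
O(m, u) = -⅔
(-6638 + O(31 - 19, -175))/75005 = (-6638 - ⅔)/75005 = -19916/3*1/75005 = -19916/225015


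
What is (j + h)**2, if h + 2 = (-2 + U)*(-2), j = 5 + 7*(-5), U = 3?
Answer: 1156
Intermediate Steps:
j = -30 (j = 5 - 35 = -30)
h = -4 (h = -2 + (-2 + 3)*(-2) = -2 + 1*(-2) = -2 - 2 = -4)
(j + h)**2 = (-30 - 4)**2 = (-34)**2 = 1156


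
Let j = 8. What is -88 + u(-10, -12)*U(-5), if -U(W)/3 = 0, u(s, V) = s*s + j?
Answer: -88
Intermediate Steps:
u(s, V) = 8 + s² (u(s, V) = s*s + 8 = s² + 8 = 8 + s²)
U(W) = 0 (U(W) = -3*0 = 0)
-88 + u(-10, -12)*U(-5) = -88 + (8 + (-10)²)*0 = -88 + (8 + 100)*0 = -88 + 108*0 = -88 + 0 = -88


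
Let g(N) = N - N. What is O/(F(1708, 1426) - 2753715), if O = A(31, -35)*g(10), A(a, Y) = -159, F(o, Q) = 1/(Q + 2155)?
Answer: 0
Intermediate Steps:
g(N) = 0
F(o, Q) = 1/(2155 + Q)
O = 0 (O = -159*0 = 0)
O/(F(1708, 1426) - 2753715) = 0/(1/(2155 + 1426) - 2753715) = 0/(1/3581 - 2753715) = 0/(-9861053414/3581) = 0*(-3581/9861053414) = 0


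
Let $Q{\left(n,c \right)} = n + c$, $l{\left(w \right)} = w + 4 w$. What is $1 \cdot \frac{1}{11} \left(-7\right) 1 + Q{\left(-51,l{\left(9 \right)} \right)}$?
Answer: $- \frac{73}{11} \approx -6.6364$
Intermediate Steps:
$l{\left(w \right)} = 5 w$
$Q{\left(n,c \right)} = c + n$
$1 \cdot \frac{1}{11} \left(-7\right) 1 + Q{\left(-51,l{\left(9 \right)} \right)} = 1 \cdot \frac{1}{11} \left(-7\right) 1 + \left(5 \cdot 9 - 51\right) = 1 \cdot \frac{1}{11} \left(-7\right) 1 + \left(45 - 51\right) = \frac{1}{11} \left(-7\right) 1 - 6 = \left(- \frac{7}{11}\right) 1 - 6 = - \frac{7}{11} - 6 = - \frac{73}{11}$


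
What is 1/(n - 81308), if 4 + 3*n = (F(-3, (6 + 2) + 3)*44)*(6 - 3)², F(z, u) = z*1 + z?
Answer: -3/246304 ≈ -1.2180e-5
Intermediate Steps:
F(z, u) = 2*z (F(z, u) = z + z = 2*z)
n = -2380/3 (n = -4/3 + (((2*(-3))*44)*(6 - 3)²)/3 = -4/3 + (-6*44*3²)/3 = -4/3 + (-264*9)/3 = -4/3 + (⅓)*(-2376) = -4/3 - 792 = -2380/3 ≈ -793.33)
1/(n - 81308) = 1/(-2380/3 - 81308) = 1/(-246304/3) = -3/246304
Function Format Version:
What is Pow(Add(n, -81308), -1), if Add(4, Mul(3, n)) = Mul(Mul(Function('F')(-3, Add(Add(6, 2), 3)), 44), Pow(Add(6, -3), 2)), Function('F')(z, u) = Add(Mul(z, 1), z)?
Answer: Rational(-3, 246304) ≈ -1.2180e-5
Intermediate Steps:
Function('F')(z, u) = Mul(2, z) (Function('F')(z, u) = Add(z, z) = Mul(2, z))
n = Rational(-2380, 3) (n = Add(Rational(-4, 3), Mul(Rational(1, 3), Mul(Mul(Mul(2, -3), 44), Pow(Add(6, -3), 2)))) = Add(Rational(-4, 3), Mul(Rational(1, 3), Mul(Mul(-6, 44), Pow(3, 2)))) = Add(Rational(-4, 3), Mul(Rational(1, 3), Mul(-264, 9))) = Add(Rational(-4, 3), Mul(Rational(1, 3), -2376)) = Add(Rational(-4, 3), -792) = Rational(-2380, 3) ≈ -793.33)
Pow(Add(n, -81308), -1) = Pow(Add(Rational(-2380, 3), -81308), -1) = Pow(Rational(-246304, 3), -1) = Rational(-3, 246304)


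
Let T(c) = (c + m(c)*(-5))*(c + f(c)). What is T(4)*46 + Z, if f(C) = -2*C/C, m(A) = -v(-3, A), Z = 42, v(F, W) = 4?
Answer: 2250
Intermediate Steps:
m(A) = -4 (m(A) = -1*4 = -4)
f(C) = -2 (f(C) = -2*1 = -2)
T(c) = (-2 + c)*(20 + c) (T(c) = (c - 4*(-5))*(c - 2) = (c + 20)*(-2 + c) = (20 + c)*(-2 + c) = (-2 + c)*(20 + c))
T(4)*46 + Z = (-40 + 4**2 + 18*4)*46 + 42 = (-40 + 16 + 72)*46 + 42 = 48*46 + 42 = 2208 + 42 = 2250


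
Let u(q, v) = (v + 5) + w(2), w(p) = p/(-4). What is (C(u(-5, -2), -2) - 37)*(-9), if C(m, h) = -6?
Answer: 387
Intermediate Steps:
w(p) = -p/4 (w(p) = p*(-1/4) = -p/4)
u(q, v) = 9/2 + v (u(q, v) = (v + 5) - 1/4*2 = (5 + v) - 1/2 = 9/2 + v)
(C(u(-5, -2), -2) - 37)*(-9) = (-6 - 37)*(-9) = -43*(-9) = 387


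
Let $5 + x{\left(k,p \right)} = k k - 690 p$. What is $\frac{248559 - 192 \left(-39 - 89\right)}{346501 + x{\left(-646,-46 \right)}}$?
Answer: $\frac{91045}{265184} \approx 0.34333$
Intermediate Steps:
$x{\left(k,p \right)} = -5 + k^{2} - 690 p$ ($x{\left(k,p \right)} = -5 + \left(k k - 690 p\right) = -5 + \left(k^{2} - 690 p\right) = -5 + k^{2} - 690 p$)
$\frac{248559 - 192 \left(-39 - 89\right)}{346501 + x{\left(-646,-46 \right)}} = \frac{248559 - 192 \left(-39 - 89\right)}{346501 - \left(-31735 - 417316\right)} = \frac{248559 - -24576}{346501 + \left(-5 + 417316 + 31740\right)} = \frac{248559 + 24576}{346501 + 449051} = \frac{273135}{795552} = 273135 \cdot \frac{1}{795552} = \frac{91045}{265184}$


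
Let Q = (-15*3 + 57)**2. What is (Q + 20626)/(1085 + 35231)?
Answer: 10385/18158 ≈ 0.57192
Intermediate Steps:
Q = 144 (Q = (-45 + 57)**2 = 12**2 = 144)
(Q + 20626)/(1085 + 35231) = (144 + 20626)/(1085 + 35231) = 20770/36316 = 20770*(1/36316) = 10385/18158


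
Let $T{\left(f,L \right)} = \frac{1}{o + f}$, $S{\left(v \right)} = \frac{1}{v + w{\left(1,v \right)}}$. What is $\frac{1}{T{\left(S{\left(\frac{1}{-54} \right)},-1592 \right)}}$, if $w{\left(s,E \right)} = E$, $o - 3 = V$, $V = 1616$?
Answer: $1592$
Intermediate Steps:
$o = 1619$ ($o = 3 + 1616 = 1619$)
$S{\left(v \right)} = \frac{1}{2 v}$ ($S{\left(v \right)} = \frac{1}{v + v} = \frac{1}{2 v}$)
$T{\left(f,L \right)} = \frac{1}{1619 + f}$
$\frac{1}{T{\left(S{\left(\frac{1}{-54} \right)},-1592 \right)}} = \frac{1}{\frac{1}{1619 + \frac{1}{2 \frac{1}{-54}}}} = \frac{1}{\frac{1}{1619 + \frac{1}{2 \left(- \frac{1}{54}\right)}}} = \frac{1}{\frac{1}{1619 + \frac{1}{2} \left(-54\right)}} = \frac{1}{\frac{1}{1619 - 27}} = \frac{1}{\frac{1}{1592}} = 1592$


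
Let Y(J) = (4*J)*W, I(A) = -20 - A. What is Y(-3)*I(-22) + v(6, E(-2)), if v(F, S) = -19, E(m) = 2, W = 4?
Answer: -115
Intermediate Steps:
Y(J) = 16*J (Y(J) = (4*J)*4 = 16*J)
Y(-3)*I(-22) + v(6, E(-2)) = (16*(-3))*(-20 - 1*(-22)) - 19 = -48*(-20 + 22) - 19 = -48*2 - 19 = -96 - 19 = -115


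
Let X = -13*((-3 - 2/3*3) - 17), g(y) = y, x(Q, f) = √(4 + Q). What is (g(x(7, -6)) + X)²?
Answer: (286 + √11)² ≈ 83704.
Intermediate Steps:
X = 286 (X = -13*((-3 - 2*⅓*3) - 17) = -13*((-3 - ⅔*3) - 17) = -13*((-3 - 2) - 17) = -13*(-5 - 17) = -13*(-22) = 286)
(g(x(7, -6)) + X)² = (√(4 + 7) + 286)² = (√11 + 286)² = (286 + √11)²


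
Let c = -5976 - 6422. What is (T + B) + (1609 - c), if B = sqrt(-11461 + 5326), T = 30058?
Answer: 44065 + I*sqrt(6135) ≈ 44065.0 + 78.326*I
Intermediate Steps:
B = I*sqrt(6135) (B = sqrt(-6135) = I*sqrt(6135) ≈ 78.326*I)
c = -12398
(T + B) + (1609 - c) = (30058 + I*sqrt(6135)) + (1609 - 1*(-12398)) = (30058 + I*sqrt(6135)) + (1609 + 12398) = (30058 + I*sqrt(6135)) + 14007 = 44065 + I*sqrt(6135)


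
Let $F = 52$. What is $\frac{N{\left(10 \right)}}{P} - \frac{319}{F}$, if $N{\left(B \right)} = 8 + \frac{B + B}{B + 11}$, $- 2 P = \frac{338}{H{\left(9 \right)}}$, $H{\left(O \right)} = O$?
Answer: $- \frac{31285}{4732} \approx -6.6114$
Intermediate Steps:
$P = - \frac{169}{9}$ ($P = - \frac{338 \cdot \frac{1}{9}}{2} = \left(- \frac{1}{2}\right) \frac{338}{9} = - \frac{169}{9} \approx -18.778$)
$N{\left(B \right)} = 8 + \frac{2 B}{11 + B}$
$\frac{N{\left(10 \right)}}{P} - \frac{319}{F} = \frac{2 \frac{1}{11 + 10} \left(44 + 5 \cdot 10\right)}{- \frac{169}{9}} - \frac{319}{52} = \frac{2 \left(44 + 50\right)}{21} \left(- \frac{9}{169}\right) - \frac{319}{52} = 2 \cdot \frac{1}{21} \cdot 94 \left(- \frac{9}{169}\right) - \frac{319}{52} = \frac{188}{21} \left(- \frac{9}{169}\right) - \frac{319}{52} = - \frac{564}{1183} - \frac{319}{52} = - \frac{31285}{4732}$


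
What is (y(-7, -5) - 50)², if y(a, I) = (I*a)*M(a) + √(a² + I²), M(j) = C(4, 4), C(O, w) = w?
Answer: (90 + √74)² ≈ 9722.4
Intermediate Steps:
M(j) = 4
y(a, I) = √(I² + a²) + 4*I*a (y(a, I) = (I*a)*4 + √(a² + I²) = 4*I*a + √(I² + a²) = √(I² + a²) + 4*I*a)
(y(-7, -5) - 50)² = ((√((-5)² + (-7)²) + 4*(-5)*(-7)) - 50)² = ((√(25 + 49) + 140) - 50)² = ((√74 + 140) - 50)² = ((140 + √74) - 50)² = (90 + √74)²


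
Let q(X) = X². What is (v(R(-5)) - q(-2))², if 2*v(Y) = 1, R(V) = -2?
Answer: 49/4 ≈ 12.250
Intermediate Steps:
v(Y) = ½ (v(Y) = (½)*1 = ½)
(v(R(-5)) - q(-2))² = (½ - 1*(-2)²)² = (½ - 1*4)² = (½ - 4)² = (-7/2)² = 49/4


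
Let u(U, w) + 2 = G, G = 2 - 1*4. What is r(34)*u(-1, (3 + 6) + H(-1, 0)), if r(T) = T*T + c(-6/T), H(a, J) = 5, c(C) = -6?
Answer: -4600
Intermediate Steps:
r(T) = -6 + T**2 (r(T) = T*T - 6 = T**2 - 6 = -6 + T**2)
G = -2 (G = 2 - 4 = -2)
u(U, w) = -4 (u(U, w) = -2 - 2 = -4)
r(34)*u(-1, (3 + 6) + H(-1, 0)) = (-6 + 34**2)*(-4) = (-6 + 1156)*(-4) = 1150*(-4) = -4600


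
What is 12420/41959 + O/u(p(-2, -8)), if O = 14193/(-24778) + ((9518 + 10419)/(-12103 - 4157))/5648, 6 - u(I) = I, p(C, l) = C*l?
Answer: 168665840923797667/477393620820604800 ≈ 0.35331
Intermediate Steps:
u(I) = 6 - I
O = -651964579813/1137762150720 (O = 14193*(-1/24778) + (19937/(-16260))*(1/5648) = -14193/24778 + (19937*(-1/16260))*(1/5648) = -14193/24778 - 19937/16260*1/5648 = -14193/24778 - 19937/91836480 = -651964579813/1137762150720 ≈ -0.57302)
12420/41959 + O/u(p(-2, -8)) = 12420/41959 - 651964579813/(1137762150720*(6 - (-2)*(-8))) = 12420*(1/41959) - 651964579813/(1137762150720*(6 - 1*16)) = 12420/41959 - 651964579813/(1137762150720*(6 - 16)) = 12420/41959 - 651964579813/1137762150720/(-10) = 12420/41959 - 651964579813/1137762150720*(-⅒) = 12420/41959 + 651964579813/11377621507200 = 168665840923797667/477393620820604800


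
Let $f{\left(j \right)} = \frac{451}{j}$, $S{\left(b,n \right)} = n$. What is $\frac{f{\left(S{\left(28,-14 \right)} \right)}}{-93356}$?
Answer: $\frac{451}{1306984} \approx 0.00034507$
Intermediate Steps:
$\frac{f{\left(S{\left(28,-14 \right)} \right)}}{-93356} = \frac{451 \frac{1}{-14}}{-93356} = 451 \left(- \frac{1}{14}\right) \left(- \frac{1}{93356}\right) = \left(- \frac{451}{14}\right) \left(- \frac{1}{93356}\right) = \frac{451}{1306984}$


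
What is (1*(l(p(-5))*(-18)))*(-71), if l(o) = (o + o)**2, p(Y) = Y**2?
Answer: 3195000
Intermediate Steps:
l(o) = 4*o**2 (l(o) = (2*o)**2 = 4*o**2)
(1*(l(p(-5))*(-18)))*(-71) = (1*((4*((-5)**2)**2)*(-18)))*(-71) = (1*((4*25**2)*(-18)))*(-71) = (1*((4*625)*(-18)))*(-71) = (1*(2500*(-18)))*(-71) = (1*(-45000))*(-71) = -45000*(-71) = 3195000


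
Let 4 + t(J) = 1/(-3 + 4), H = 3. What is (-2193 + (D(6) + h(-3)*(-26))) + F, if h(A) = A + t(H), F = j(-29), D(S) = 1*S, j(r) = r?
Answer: -2060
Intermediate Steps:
t(J) = -3 (t(J) = -4 + 1/(-3 + 4) = -4 + 1/1 = -4 + 1 = -3)
D(S) = S
F = -29
h(A) = -3 + A (h(A) = A - 3 = -3 + A)
(-2193 + (D(6) + h(-3)*(-26))) + F = (-2193 + (6 + (-3 - 3)*(-26))) - 29 = (-2193 + (6 - 6*(-26))) - 29 = (-2193 + (6 + 156)) - 29 = (-2193 + 162) - 29 = -2031 - 29 = -2060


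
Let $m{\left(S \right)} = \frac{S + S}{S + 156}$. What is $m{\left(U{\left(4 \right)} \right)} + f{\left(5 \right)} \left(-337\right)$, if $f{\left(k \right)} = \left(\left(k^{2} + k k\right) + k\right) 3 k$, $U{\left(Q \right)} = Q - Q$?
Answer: $-278025$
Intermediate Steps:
$U{\left(Q \right)} = 0$
$f{\left(k \right)} = k \left(3 k + 6 k^{2}\right)$ ($f{\left(k \right)} = \left(\left(k^{2} + k^{2}\right) + k\right) 3 k = \left(2 k^{2} + k\right) 3 k = \left(k + 2 k^{2}\right) 3 k = \left(3 k + 6 k^{2}\right) k = k \left(3 k + 6 k^{2}\right)$)
$m{\left(S \right)} = \frac{2 S}{156 + S}$
$m{\left(U{\left(4 \right)} \right)} + f{\left(5 \right)} \left(-337\right) = 2 \cdot 0 \frac{1}{156 + 0} + 5^{2} \left(3 + 6 \cdot 5\right) \left(-337\right) = 2 \cdot 0 \cdot \frac{1}{156} + 25 \left(3 + 30\right) \left(-337\right) = 2 \cdot 0 \cdot \frac{1}{156} + 25 \cdot 33 \left(-337\right) = 0 + 825 \left(-337\right) = 0 - 278025 = -278025$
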